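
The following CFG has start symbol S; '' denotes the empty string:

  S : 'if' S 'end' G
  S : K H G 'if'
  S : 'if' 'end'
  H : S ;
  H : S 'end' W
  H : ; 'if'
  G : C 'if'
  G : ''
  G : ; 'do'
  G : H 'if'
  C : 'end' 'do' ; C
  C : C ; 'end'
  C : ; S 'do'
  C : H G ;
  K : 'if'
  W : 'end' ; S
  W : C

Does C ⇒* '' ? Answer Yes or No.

Nullable nonterminals: G.
No production of C has an RHS whose symbols are all nullable, so C is not nullable.

No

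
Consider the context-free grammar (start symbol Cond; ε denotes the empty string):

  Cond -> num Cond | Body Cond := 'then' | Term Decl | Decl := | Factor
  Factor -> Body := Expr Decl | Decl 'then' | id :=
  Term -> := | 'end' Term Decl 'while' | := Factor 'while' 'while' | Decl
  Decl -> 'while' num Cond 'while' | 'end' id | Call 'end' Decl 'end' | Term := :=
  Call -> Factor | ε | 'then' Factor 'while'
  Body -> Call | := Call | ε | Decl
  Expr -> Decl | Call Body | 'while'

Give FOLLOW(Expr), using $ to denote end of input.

In Factor -> Body := Expr Decl: add FIRST(Decl) = { 'end', 'then', 'while', :=, id }.
Union: FOLLOW(Expr) = { 'end', 'then', 'while', :=, id }.

{ 'end', 'then', 'while', :=, id }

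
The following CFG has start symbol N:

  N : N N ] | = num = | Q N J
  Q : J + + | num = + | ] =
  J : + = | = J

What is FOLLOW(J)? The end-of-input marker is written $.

{ $, +, =, ], num }

In N : Q N J: J is at the end, add FOLLOW(N) = { $, +, =, ], num }.
In Q : J + +: add FIRST(+ +) = { + }.
In J : = J: J is at the end, add FOLLOW(J) = { $, +, =, ], num }.
Union: FOLLOW(J) = { $, +, =, ], num }.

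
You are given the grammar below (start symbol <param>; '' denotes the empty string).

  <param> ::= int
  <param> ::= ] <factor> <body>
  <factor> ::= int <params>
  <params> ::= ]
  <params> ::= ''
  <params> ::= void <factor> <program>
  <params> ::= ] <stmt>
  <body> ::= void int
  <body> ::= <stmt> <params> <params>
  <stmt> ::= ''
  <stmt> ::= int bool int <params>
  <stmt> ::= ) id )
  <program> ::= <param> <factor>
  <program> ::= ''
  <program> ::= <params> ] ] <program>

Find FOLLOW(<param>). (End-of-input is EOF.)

<param> is the start symbol, so EOF ∈ FOLLOW(<param>).
In <program> ::= <param> <factor>: add FIRST(<factor>) = { int }.
Union: FOLLOW(<param>) = { EOF, int }.

{ EOF, int }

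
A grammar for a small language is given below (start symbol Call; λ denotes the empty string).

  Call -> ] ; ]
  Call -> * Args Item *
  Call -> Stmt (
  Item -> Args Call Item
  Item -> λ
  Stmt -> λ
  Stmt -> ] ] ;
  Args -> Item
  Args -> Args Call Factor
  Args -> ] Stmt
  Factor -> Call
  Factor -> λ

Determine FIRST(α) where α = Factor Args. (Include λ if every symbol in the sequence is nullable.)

{ (, *, ], λ }

Add FIRST(Factor)\{λ} = { (, *, ] }; Factor is nullable, continue.
Add FIRST(Args)\{λ} = { (, *, ] }; Args is nullable, continue.
Every symbol is nullable, so include λ.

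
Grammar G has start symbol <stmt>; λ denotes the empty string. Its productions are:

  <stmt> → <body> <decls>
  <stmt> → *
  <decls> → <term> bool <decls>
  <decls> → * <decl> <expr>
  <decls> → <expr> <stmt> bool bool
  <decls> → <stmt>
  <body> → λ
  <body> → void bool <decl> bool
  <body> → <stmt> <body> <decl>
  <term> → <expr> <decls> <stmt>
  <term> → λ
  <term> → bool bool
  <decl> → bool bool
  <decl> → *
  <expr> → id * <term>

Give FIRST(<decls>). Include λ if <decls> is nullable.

From <decls> → <term> bool <decls>: <term> nullable, take FIRST(<term>) ∪ {bool} = { bool, id }.
<decls> → * <decl> <expr> contributes {*}.
From <decls> → <expr> <stmt> bool bool: add FIRST(<expr>) = { id }.
From <decls> → <stmt>: add FIRST(<stmt>) = { *, bool, id, void }.
Union: FIRST(<decls>) = { *, bool, id, void }.

{ *, bool, id, void }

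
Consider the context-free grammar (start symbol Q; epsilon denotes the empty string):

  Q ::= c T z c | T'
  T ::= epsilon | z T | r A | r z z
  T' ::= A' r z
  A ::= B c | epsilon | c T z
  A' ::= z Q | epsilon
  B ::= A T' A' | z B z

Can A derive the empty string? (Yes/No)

A has an epsilon-production, so A ⇒ epsilon.

Yes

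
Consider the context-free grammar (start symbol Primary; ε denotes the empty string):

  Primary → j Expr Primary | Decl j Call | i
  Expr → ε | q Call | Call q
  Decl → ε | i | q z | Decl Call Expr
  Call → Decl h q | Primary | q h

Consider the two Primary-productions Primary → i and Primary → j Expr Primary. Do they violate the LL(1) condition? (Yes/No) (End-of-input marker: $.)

FIRST(i) = { i } and FIRST(j Expr Primary) = { j }.
The FIRST sets are disjoint and neither alternative is nullable — no conflict.

No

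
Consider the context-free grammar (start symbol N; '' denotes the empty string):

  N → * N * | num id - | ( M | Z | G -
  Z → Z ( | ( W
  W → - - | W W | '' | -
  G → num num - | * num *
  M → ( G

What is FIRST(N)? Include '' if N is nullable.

N → * N * contributes {*}.
N → num id - contributes {num}.
N → ( M contributes {(}.
From N → Z: add FIRST(Z) = { ( }.
From N → G -: add FIRST(G) = { *, num }.
Union: FIRST(N) = { (, *, num }.

{ (, *, num }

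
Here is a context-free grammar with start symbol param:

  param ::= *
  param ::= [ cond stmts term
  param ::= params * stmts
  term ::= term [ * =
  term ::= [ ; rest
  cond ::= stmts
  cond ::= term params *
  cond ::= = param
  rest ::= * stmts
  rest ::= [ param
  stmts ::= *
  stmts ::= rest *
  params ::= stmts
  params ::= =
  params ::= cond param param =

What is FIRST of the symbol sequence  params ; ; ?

{ *, =, [ }

Add FIRST(params) = { *, =, [ }; params is not nullable, stop.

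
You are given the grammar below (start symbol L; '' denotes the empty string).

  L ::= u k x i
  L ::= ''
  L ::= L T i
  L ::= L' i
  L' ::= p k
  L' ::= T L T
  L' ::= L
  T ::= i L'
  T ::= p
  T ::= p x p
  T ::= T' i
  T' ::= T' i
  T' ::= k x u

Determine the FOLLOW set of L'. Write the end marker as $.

{ i, k, p, u }

In L ::= L' i: add FIRST(i) = { i }.
In T ::= i L': L' is at the end, add FOLLOW(T) = { i, k, p, u }.
Union: FOLLOW(L') = { i, k, p, u }.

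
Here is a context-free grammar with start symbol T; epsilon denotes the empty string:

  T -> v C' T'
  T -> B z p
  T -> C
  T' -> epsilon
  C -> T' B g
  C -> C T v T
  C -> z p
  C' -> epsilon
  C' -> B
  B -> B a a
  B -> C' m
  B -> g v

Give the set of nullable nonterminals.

Directly nullable (have an epsilon-production): T', C'.
No other nonterminal has a production whose RHS symbols are all nullable.

{ C', T' }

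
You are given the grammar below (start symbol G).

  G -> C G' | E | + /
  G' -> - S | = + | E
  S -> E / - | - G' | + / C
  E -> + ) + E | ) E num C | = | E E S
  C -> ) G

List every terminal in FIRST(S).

From S -> E / -: add FIRST(E) = { ), +, = }.
S -> - G' contributes {-}.
S -> + / C contributes {+}.
Union: FIRST(S) = { ), +, -, = }.

{ ), +, -, = }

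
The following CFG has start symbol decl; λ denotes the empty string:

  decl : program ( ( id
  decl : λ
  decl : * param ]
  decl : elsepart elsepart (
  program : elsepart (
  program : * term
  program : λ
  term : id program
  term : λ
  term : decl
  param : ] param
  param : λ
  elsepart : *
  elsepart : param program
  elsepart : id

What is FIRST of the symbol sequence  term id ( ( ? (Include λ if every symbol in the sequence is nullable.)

Add FIRST(term)\{λ} = { (, *, ], id }; term is nullable, continue.
id is a terminal; add {id} and stop.

{ (, *, ], id }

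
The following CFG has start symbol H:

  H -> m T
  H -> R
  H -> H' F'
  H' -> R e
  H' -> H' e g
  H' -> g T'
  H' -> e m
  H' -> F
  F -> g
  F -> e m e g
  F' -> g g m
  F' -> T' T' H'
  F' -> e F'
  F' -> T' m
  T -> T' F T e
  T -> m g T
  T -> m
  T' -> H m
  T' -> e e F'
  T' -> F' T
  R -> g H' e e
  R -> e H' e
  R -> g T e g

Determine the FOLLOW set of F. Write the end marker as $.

In H' -> F: F is at the end, add FOLLOW(H') = { $, e, g, m }.
In T -> T' F T e: add FIRST(T e) = { e, g, m }.
Union: FOLLOW(F) = { $, e, g, m }.

{ $, e, g, m }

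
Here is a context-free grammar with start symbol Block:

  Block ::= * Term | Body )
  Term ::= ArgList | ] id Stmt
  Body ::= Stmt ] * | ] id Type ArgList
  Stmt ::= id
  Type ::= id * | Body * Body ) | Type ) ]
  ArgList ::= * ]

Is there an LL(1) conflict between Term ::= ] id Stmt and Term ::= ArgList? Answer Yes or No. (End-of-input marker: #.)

No

FIRST(] id Stmt) = { ] } and FIRST(ArgList) = { * }.
The FIRST sets are disjoint and neither alternative is nullable — no conflict.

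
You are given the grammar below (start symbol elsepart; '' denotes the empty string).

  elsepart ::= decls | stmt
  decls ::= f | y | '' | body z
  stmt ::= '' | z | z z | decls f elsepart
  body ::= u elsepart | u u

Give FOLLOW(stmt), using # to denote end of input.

{ #, z }

In elsepart ::= stmt: stmt is at the end, add FOLLOW(elsepart) = { #, z }.
Union: FOLLOW(stmt) = { #, z }.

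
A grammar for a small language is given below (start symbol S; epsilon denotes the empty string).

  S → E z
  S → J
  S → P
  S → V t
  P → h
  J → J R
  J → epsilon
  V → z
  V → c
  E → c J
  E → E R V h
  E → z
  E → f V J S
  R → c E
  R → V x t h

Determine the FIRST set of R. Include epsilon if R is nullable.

R → c E contributes {c}.
From R → V x t h: add FIRST(V) = { c, z }.
Union: FIRST(R) = { c, z }.

{ c, z }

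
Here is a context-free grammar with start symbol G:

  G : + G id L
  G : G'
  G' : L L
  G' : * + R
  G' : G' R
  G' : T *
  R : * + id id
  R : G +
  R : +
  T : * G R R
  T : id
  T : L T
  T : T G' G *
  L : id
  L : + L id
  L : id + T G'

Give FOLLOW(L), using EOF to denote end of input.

{ EOF, *, +, id }

In G : + G id L: L is at the end, add FOLLOW(G) = { EOF, *, +, id }.
In G' : L L: add FIRST(L) = { +, id }.
In G' : L L: L is at the end, add FOLLOW(G') = { EOF, *, +, id }.
In T : L T: add FIRST(T) = { *, +, id }.
In L : + L id: add FIRST(id) = { id }.
Union: FOLLOW(L) = { EOF, *, +, id }.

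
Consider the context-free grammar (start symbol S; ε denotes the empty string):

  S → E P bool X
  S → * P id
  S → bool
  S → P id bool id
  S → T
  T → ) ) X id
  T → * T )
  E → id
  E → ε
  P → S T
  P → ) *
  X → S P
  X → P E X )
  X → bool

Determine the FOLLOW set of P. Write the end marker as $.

{ $, ), *, bool, id }

In S → E P bool X: add FIRST(bool X) = { bool }.
In S → * P id: add FIRST(id) = { id }.
In S → P id bool id: add FIRST(id bool id) = { id }.
In X → S P: P is at the end, add FOLLOW(X) = { $, ), *, bool, id }.
In X → P E X ): add FIRST(E X )) = { ), *, bool, id }.
Union: FOLLOW(P) = { $, ), *, bool, id }.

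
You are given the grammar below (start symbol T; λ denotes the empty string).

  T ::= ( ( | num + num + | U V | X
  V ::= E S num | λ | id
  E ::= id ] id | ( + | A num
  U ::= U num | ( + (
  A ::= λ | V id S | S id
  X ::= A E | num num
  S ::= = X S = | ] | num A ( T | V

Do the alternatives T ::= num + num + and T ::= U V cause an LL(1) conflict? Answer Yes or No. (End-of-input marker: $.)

FIRST(num + num +) = { num } and FIRST(U V) = { ( }.
The FIRST sets are disjoint and neither alternative is nullable — no conflict.

No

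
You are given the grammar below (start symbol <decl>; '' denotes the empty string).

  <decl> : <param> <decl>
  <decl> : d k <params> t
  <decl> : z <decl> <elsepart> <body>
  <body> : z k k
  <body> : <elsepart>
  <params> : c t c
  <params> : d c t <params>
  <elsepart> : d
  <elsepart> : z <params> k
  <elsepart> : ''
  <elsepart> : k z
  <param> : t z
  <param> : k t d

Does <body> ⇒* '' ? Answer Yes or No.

Yes

<body> : <elsepart> and each of <elsepart> is nullable, so <body> ⇒* ''.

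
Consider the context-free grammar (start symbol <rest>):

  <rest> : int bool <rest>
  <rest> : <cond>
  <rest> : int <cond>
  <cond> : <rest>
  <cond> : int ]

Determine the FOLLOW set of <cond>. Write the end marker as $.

{ $ }

In <rest> : <cond>: <cond> is at the end, add FOLLOW(<rest>) = { $ }.
In <rest> : int <cond>: <cond> is at the end, add FOLLOW(<rest>) = { $ }.
Union: FOLLOW(<cond>) = { $ }.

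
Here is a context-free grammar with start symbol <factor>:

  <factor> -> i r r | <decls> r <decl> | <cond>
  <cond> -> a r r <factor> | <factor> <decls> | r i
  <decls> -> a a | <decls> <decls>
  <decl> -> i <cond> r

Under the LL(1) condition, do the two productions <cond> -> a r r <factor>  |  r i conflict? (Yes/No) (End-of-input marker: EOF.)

FIRST(a r r <factor>) = { a } and FIRST(r i) = { r }.
The FIRST sets are disjoint and neither alternative is nullable — no conflict.

No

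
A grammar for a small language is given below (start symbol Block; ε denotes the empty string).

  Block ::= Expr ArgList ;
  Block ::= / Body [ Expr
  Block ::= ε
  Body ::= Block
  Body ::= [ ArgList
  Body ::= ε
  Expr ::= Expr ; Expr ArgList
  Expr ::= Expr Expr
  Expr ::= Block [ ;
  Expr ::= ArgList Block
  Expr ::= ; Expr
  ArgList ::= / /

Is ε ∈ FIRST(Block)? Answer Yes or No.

Block has an ε-production, so Block ⇒ ε.

Yes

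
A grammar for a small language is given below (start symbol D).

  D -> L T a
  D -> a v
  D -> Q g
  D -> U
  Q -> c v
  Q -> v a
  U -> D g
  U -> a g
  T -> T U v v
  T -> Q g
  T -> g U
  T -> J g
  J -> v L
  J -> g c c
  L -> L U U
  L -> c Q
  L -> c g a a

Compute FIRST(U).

From U -> D g: add FIRST(D) = { a, c, v }.
U -> a g contributes {a}.
Union: FIRST(U) = { a, c, v }.

{ a, c, v }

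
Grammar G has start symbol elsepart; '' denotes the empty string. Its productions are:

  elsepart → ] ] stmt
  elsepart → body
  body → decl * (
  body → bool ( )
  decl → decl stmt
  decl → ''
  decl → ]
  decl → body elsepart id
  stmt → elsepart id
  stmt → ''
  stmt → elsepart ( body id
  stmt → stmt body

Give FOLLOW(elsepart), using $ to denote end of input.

{ $, (, id }

elsepart is the start symbol, so $ ∈ FOLLOW(elsepart).
In decl → body elsepart id: add FIRST(id) = { id }.
In stmt → elsepart id: add FIRST(id) = { id }.
In stmt → elsepart ( body id: add FIRST(( body id) = { ( }.
Union: FOLLOW(elsepart) = { $, (, id }.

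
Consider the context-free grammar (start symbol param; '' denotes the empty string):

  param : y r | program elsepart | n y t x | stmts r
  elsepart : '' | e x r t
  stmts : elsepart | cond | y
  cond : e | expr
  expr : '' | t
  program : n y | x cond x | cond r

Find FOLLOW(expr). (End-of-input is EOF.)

In cond : expr: expr is at the end, add FOLLOW(cond) = { r, x }.
Union: FOLLOW(expr) = { r, x }.

{ r, x }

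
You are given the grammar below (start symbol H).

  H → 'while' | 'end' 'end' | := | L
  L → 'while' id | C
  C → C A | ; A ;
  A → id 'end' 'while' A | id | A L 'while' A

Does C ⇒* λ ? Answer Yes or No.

No nonterminal in this grammar is nullable.
No production of C has an RHS whose symbols are all nullable, so C is not nullable.

No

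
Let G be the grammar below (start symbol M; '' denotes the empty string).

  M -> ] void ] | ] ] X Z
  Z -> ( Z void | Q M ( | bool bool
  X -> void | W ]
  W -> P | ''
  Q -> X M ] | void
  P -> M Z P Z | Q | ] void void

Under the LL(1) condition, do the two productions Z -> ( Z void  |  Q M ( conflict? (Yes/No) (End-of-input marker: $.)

No

FIRST(( Z void) = { ( } and FIRST(Q M () = { ], void }.
The FIRST sets are disjoint and neither alternative is nullable — no conflict.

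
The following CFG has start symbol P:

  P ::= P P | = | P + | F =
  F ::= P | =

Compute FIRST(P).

From P ::= P P: add FIRST(P) = { = }.
P ::= = contributes {=}.
From P ::= P +: add FIRST(P) = { = }.
From P ::= F =: add FIRST(F) = { = }.
Union: FIRST(P) = { = }.

{ = }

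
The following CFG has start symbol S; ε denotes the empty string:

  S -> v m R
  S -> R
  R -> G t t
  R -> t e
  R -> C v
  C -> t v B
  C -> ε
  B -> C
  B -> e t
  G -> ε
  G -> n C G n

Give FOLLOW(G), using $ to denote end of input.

{ n, t }

In R -> G t t: add FIRST(t t) = { t }.
In G -> n C G n: add FIRST(n) = { n }.
Union: FOLLOW(G) = { n, t }.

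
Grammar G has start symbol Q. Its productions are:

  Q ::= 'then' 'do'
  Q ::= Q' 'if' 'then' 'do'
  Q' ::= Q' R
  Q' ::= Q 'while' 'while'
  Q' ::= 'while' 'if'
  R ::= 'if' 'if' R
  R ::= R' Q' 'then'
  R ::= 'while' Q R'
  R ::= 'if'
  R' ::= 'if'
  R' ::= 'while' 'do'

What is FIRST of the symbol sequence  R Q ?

{ 'if', 'while' }

Add FIRST(R) = { 'if', 'while' }; R is not nullable, stop.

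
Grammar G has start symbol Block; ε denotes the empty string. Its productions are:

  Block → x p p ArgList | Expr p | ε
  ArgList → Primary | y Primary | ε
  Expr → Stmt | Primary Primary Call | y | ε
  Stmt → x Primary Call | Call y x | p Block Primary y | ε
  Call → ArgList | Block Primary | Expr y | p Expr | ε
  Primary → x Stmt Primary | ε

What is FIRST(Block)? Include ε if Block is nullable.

Block → x p p ArgList contributes {x}.
From Block → Expr p: Expr nullable, take FIRST(Expr) ∪ {p} = { p, x, y }.
Block → ε contributes ε.
Union: FIRST(Block) = { p, x, y, ε }.

{ p, x, y, ε }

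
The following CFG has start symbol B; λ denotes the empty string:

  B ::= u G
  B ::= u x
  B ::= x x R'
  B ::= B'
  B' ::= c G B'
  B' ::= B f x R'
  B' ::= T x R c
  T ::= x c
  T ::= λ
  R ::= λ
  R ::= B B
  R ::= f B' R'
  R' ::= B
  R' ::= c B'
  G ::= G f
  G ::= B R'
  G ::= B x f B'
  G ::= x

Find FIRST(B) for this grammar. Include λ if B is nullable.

{ c, u, x }

B ::= u G contributes {u}.
B ::= u x contributes {u}.
B ::= x x R' contributes {x}.
From B ::= B': add FIRST(B') = { c, u, x }.
Union: FIRST(B) = { c, u, x }.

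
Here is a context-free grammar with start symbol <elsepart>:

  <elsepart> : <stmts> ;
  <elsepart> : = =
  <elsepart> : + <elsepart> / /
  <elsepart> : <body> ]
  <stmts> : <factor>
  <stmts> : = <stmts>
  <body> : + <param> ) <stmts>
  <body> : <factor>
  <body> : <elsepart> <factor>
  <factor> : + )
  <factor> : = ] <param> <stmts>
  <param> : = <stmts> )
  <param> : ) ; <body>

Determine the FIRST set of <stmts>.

From <stmts> : <factor>: add FIRST(<factor>) = { +, = }.
<stmts> : = <stmts> contributes {=}.
Union: FIRST(<stmts>) = { +, = }.

{ +, = }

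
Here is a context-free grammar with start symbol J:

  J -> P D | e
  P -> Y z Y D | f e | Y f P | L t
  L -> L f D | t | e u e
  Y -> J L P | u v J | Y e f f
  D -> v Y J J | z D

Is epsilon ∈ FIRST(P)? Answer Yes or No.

No nonterminal in this grammar is nullable.
No production of P has an RHS whose symbols are all nullable, so P is not nullable.

No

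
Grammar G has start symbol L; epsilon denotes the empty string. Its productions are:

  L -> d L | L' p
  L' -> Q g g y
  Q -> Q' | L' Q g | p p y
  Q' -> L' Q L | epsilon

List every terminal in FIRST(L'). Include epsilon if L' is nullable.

From L' -> Q g g y: Q nullable, take FIRST(Q) ∪ {g} = { g, p }.
Union: FIRST(L') = { g, p }.

{ g, p }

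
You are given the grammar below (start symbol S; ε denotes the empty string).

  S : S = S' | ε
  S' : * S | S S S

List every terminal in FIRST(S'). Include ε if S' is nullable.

S' : * S contributes {*}.
From S' : S S S: S, S, S nullable, take FIRST(S) ∪ FIRST(S) ∪ FIRST(S) = { = }; also ε since the whole RHS is nullable.
Union: FIRST(S') = { *, =, ε }.

{ *, =, ε }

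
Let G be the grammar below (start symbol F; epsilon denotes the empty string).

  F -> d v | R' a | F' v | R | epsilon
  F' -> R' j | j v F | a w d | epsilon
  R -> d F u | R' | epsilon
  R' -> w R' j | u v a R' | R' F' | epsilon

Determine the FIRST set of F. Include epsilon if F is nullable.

{ a, d, j, u, v, w, epsilon }

F -> d v contributes {d}.
From F -> R' a: R' nullable, take FIRST(R') ∪ {a} = { a, j, u, w }.
From F -> F' v: F' nullable, take FIRST(F') ∪ {v} = { a, j, u, v, w }.
From F -> R: add FIRST(R) = { a, d, j, u, w, epsilon } (including epsilon since R is nullable).
F -> epsilon contributes epsilon.
Union: FIRST(F) = { a, d, j, u, v, w, epsilon }.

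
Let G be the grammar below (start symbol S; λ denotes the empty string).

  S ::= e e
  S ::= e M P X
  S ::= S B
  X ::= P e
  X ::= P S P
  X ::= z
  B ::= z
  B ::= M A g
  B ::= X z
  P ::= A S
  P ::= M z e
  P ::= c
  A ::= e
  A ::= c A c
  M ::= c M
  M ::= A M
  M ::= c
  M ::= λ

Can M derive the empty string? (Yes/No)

M has an λ-production, so M ⇒ λ.

Yes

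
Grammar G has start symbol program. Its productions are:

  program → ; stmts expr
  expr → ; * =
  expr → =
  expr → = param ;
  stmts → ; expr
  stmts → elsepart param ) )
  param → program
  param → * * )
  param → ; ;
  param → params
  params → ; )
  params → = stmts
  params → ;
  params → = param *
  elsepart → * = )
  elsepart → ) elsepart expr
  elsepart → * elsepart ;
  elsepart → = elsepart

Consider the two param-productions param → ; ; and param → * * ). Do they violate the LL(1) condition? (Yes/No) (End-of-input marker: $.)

No

FIRST(; ;) = { ; } and FIRST(* * )) = { * }.
The FIRST sets are disjoint and neither alternative is nullable — no conflict.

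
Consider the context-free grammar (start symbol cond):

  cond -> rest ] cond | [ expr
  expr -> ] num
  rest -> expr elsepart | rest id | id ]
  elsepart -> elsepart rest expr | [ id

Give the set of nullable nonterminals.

No nonterminal has an empty production or an RHS whose symbols are all nullable.

{ } (none)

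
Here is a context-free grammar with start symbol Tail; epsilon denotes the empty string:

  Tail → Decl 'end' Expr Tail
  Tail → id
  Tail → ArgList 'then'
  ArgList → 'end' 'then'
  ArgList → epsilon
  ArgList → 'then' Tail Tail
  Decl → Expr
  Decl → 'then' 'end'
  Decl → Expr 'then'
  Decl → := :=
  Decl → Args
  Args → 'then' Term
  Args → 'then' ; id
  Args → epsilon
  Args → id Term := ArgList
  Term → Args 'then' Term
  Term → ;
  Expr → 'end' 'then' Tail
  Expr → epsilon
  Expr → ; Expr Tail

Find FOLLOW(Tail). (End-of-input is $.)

Tail is the start symbol, so $ ∈ FOLLOW(Tail).
In Tail → Decl 'end' Expr Tail: Tail is at the end, add FOLLOW(Tail) = { $, 'end', 'then', :=, ;, id }.
In ArgList → 'then' Tail Tail: add FIRST(Tail) = { 'end', 'then', :=, ;, id }.
In ArgList → 'then' Tail Tail: Tail is at the end, add FOLLOW(ArgList) = { 'end', 'then' }.
In Expr → 'end' 'then' Tail: Tail is at the end, add FOLLOW(Expr) = { 'end', 'then', :=, ;, id }.
In Expr → ; Expr Tail: Tail is at the end, add FOLLOW(Expr) = { 'end', 'then', :=, ;, id }.
Union: FOLLOW(Tail) = { $, 'end', 'then', :=, ;, id }.

{ $, 'end', 'then', :=, ;, id }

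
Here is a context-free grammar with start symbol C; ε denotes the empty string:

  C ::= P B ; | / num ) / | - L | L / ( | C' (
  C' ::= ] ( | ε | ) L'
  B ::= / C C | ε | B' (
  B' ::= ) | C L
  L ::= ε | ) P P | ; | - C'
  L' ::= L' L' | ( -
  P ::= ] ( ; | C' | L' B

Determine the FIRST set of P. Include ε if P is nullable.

{ (, ), ], ε }

P ::= ] ( ; contributes {]}.
From P ::= C': add FIRST(C') = { ), ], ε } (including ε since C' is nullable).
From P ::= L' B: add FIRST(L') = { ( }.
Union: FIRST(P) = { (, ), ], ε }.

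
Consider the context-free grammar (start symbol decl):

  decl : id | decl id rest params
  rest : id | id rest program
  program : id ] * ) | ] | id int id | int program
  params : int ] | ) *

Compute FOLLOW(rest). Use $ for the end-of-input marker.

{ ), ], id, int }

In decl : decl id rest params: add FIRST(params) = { ), int }.
In rest : id rest program: add FIRST(program) = { ], id, int }.
Union: FOLLOW(rest) = { ), ], id, int }.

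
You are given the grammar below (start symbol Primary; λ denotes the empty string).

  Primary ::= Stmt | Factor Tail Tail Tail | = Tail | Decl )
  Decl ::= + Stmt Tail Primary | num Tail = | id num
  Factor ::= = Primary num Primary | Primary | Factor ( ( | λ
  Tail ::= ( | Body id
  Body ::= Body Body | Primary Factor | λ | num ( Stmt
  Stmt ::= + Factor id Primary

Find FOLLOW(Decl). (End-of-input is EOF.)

{ ) }

In Primary ::= Decl ): add FIRST()) = { ) }.
Union: FOLLOW(Decl) = { ) }.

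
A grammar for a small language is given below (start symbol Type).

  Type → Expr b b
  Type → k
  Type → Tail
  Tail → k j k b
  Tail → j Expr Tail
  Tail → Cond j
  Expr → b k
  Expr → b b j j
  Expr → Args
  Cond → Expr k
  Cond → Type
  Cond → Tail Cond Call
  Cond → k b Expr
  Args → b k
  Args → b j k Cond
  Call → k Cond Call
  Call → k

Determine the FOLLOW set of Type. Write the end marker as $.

{ $, b, j, k }

Type is the start symbol, so $ ∈ FOLLOW(Type).
In Cond → Type: Type is at the end, add FOLLOW(Cond) = { b, j, k }.
Union: FOLLOW(Type) = { $, b, j, k }.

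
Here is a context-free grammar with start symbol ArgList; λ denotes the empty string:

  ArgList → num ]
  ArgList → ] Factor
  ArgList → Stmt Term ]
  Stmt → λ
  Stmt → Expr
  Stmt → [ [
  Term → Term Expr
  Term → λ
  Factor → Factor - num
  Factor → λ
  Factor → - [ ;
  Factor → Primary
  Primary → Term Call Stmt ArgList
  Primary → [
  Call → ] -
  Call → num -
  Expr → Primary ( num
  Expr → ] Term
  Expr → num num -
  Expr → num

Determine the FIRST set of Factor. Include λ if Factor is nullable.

{ -, [, ], num, λ }

From Factor → Factor - num: Factor nullable, take FIRST(Factor) ∪ {-} = { -, [, ], num }.
Factor → λ contributes λ.
Factor → - [ ; contributes {-}.
From Factor → Primary: add FIRST(Primary) = { [, ], num }.
Union: FIRST(Factor) = { -, [, ], num, λ }.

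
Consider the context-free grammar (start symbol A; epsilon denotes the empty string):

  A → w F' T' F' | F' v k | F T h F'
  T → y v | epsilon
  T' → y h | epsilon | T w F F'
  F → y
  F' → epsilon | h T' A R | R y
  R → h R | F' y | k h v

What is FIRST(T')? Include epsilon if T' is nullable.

{ w, y, epsilon }

T' → y h contributes {y}.
T' → epsilon contributes epsilon.
From T' → T w F F': T nullable, take FIRST(T) ∪ {w} = { w, y }.
Union: FIRST(T') = { w, y, epsilon }.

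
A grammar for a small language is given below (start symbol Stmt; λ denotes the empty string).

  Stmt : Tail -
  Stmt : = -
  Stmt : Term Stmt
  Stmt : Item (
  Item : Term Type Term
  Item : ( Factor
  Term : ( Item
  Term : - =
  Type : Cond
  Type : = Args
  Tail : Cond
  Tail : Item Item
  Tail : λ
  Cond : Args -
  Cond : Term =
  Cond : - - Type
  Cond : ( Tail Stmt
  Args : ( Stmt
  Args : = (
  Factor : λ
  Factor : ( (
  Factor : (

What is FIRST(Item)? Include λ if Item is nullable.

{ (, - }

From Item : Term Type Term: add FIRST(Term) = { (, - }.
Item : ( Factor contributes {(}.
Union: FIRST(Item) = { (, - }.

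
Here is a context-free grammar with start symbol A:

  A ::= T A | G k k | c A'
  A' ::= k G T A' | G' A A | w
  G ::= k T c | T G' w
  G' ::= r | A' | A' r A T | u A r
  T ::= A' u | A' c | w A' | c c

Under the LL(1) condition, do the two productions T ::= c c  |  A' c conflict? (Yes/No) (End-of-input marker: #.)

FIRST(c c) = { c } and FIRST(A' c) = { k, r, u, w }.
The FIRST sets are disjoint and neither alternative is nullable — no conflict.

No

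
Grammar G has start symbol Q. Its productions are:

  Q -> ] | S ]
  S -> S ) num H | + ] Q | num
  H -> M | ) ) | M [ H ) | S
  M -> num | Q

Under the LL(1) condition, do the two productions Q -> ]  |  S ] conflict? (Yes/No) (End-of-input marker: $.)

FIRST(]) = { ] } and FIRST(S ]) = { +, num }.
The FIRST sets are disjoint and neither alternative is nullable — no conflict.

No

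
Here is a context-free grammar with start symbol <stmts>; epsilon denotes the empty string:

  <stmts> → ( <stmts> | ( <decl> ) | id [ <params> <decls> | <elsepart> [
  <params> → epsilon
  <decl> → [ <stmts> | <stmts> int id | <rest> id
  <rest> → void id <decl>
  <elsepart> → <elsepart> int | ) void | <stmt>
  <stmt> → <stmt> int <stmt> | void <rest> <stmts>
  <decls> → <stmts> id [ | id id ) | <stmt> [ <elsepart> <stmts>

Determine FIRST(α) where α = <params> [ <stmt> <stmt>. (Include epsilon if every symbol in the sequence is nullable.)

{ [ }

Add FIRST(<params>)\{epsilon} = {  }; <params> is nullable, continue.
[ is a terminal; add {[} and stop.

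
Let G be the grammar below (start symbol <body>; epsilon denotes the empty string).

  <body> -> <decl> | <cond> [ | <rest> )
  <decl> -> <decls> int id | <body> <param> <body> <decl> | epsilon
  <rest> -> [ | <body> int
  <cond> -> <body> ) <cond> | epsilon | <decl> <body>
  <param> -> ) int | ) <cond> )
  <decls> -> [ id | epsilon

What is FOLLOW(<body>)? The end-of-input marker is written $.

<body> is the start symbol, so $ ∈ FOLLOW(<body>).
In <decl> -> <body> <param> <body> <decl>: add FIRST(<param> <body> <decl>) = { ) }.
In <decl> -> <body> <param> <body> <decl>: add FIRST(<decl>)\{epsilon} = { ), [, int }.
  Since <decl> is nullable, also add FOLLOW(<decl>) = { $, ), [, int }.
In <rest> -> <body> int: add FIRST(int) = { int }.
In <cond> -> <body> ) <cond>: add FIRST() <cond>) = { ) }.
In <cond> -> <decl> <body>: <body> is at the end, add FOLLOW(<cond>) = { ), [ }.
Union: FOLLOW(<body>) = { $, ), [, int }.

{ $, ), [, int }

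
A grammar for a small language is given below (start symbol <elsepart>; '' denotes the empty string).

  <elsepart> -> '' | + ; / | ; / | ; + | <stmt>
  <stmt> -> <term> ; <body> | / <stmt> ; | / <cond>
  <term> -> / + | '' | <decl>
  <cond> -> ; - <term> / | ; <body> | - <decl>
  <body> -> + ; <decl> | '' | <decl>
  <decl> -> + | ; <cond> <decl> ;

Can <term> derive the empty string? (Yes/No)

<term> has an ''-production, so <term> ⇒ ''.

Yes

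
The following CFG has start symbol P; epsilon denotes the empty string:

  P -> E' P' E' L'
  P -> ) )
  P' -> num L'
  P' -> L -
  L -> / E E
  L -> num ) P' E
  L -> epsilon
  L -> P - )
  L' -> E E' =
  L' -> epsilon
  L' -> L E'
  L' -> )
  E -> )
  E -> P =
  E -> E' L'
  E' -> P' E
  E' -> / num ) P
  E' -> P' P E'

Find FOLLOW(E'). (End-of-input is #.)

{ #, ), -, /, =, num }

In P -> E' P' E' L': add FIRST(P' E' L') = { ), -, /, num }.
In P -> E' P' E' L': add FIRST(L')\{epsilon} = { ), -, /, num }.
  Since L' is nullable, also add FOLLOW(P) = { #, ), -, /, =, num }.
In L' -> E E' =: add FIRST(=) = { = }.
In L' -> L E': E' is at the end, add FOLLOW(L') = { #, ), -, /, =, num }.
In E -> E' L': add FIRST(L')\{epsilon} = { ), -, /, num }.
  Since L' is nullable, also add FOLLOW(E) = { #, ), -, /, =, num }.
In E' -> P' P E': E' is at the end, add FOLLOW(E') = { #, ), -, /, =, num }.
Union: FOLLOW(E') = { #, ), -, /, =, num }.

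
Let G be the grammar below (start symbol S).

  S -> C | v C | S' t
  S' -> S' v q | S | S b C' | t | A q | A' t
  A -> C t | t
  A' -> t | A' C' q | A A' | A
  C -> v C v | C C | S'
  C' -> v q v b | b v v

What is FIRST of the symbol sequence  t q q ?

t is a terminal; add {t} and stop.

{ t }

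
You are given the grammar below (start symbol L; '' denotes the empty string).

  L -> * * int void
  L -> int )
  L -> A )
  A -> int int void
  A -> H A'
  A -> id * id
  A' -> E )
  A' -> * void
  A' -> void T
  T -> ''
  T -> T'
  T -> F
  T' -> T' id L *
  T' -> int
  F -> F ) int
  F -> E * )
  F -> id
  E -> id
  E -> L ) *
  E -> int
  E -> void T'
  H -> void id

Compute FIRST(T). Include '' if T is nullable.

T -> '' contributes ''.
From T -> T': add FIRST(T') = { int }.
From T -> F: add FIRST(F) = { *, id, int, void }.
Union: FIRST(T) = { *, id, int, void, '' }.

{ *, id, int, void, '' }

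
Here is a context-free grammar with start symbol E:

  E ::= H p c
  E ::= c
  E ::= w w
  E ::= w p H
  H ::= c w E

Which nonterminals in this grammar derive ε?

No nonterminal has an empty production or an RHS whose symbols are all nullable.

{ } (none)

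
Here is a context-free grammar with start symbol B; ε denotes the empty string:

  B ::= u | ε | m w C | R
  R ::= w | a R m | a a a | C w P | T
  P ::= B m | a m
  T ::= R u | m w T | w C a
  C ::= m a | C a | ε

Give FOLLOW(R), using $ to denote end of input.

In B ::= R: R is at the end, add FOLLOW(B) = { $, m }.
In R ::= a R m: add FIRST(m) = { m }.
In T ::= R u: add FIRST(u) = { u }.
Union: FOLLOW(R) = { $, m, u }.

{ $, m, u }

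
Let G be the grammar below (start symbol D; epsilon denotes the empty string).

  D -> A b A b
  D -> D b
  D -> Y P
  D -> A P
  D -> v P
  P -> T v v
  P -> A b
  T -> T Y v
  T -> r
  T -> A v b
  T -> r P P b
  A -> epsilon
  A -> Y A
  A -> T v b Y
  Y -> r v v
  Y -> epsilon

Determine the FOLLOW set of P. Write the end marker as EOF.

{ EOF, b, r, v }

In D -> Y P: P is at the end, add FOLLOW(D) = { EOF, b }.
In D -> A P: P is at the end, add FOLLOW(D) = { EOF, b }.
In D -> v P: P is at the end, add FOLLOW(D) = { EOF, b }.
In T -> r P P b: add FIRST(P b) = { b, r, v }.
In T -> r P P b: add FIRST(b) = { b }.
Union: FOLLOW(P) = { EOF, b, r, v }.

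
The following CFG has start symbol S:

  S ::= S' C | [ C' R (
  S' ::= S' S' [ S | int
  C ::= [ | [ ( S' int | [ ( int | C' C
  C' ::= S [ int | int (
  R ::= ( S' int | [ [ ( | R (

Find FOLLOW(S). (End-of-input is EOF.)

{ EOF, [, int }

S is the start symbol, so EOF ∈ FOLLOW(S).
In S' ::= S' S' [ S: S is at the end, add FOLLOW(S') = { [, int }.
In C' ::= S [ int: add FIRST([ int) = { [ }.
Union: FOLLOW(S) = { EOF, [, int }.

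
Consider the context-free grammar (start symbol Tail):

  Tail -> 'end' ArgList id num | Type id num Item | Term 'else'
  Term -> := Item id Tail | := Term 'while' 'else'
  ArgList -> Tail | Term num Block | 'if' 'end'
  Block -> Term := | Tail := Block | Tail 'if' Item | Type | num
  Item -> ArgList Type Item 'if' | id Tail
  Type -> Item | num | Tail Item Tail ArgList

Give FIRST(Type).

{ 'end', 'if', :=, id, num }

From Type -> Item: add FIRST(Item) = { 'end', 'if', :=, id, num }.
Type -> num contributes {num}.
From Type -> Tail Item Tail ArgList: add FIRST(Tail) = { 'end', 'if', :=, id, num }.
Union: FIRST(Type) = { 'end', 'if', :=, id, num }.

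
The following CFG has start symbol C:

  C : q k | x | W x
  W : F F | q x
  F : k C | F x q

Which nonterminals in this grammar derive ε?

No nonterminal has an empty production or an RHS whose symbols are all nullable.

{ } (none)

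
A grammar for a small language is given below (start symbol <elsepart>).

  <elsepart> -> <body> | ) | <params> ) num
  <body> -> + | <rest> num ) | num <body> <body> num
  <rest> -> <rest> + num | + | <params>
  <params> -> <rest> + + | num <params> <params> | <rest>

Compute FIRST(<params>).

From <params> -> <rest> + +: add FIRST(<rest>) = { +, num }.
<params> -> num <params> <params> contributes {num}.
From <params> -> <rest>: add FIRST(<rest>) = { +, num }.
Union: FIRST(<params>) = { +, num }.

{ +, num }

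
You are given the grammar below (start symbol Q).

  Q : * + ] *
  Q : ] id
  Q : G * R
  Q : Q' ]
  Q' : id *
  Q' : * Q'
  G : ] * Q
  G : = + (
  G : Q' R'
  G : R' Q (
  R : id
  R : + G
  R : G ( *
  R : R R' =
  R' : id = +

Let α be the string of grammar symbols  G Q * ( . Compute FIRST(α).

Add FIRST(G) = { *, =, ], id }; G is not nullable, stop.

{ *, =, ], id }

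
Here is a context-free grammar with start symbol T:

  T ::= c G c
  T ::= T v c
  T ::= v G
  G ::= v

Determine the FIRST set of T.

{ c, v }

T ::= c G c contributes {c}.
From T ::= T v c: add FIRST(T) = { c, v }.
T ::= v G contributes {v}.
Union: FIRST(T) = { c, v }.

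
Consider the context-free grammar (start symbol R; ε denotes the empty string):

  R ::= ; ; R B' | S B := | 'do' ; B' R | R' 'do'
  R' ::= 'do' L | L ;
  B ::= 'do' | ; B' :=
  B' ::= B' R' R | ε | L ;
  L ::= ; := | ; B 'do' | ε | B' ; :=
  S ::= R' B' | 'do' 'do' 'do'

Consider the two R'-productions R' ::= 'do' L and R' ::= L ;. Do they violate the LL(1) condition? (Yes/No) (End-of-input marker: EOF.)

FIRST('do' L) = { 'do' } and FIRST(L ;) = { 'do', ; }.
Both contain 'do', so the two alternatives are not disjoint — LL(1) conflict.

Yes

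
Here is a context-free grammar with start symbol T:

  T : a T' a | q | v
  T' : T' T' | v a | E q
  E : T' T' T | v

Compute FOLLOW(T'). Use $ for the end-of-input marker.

{ a, q, v }

In T : a T' a: add FIRST(a) = { a }.
In T' : T' T': add FIRST(T') = { v }.
In T' : T' T': T' is at the end, add FOLLOW(T') = { a, q, v }.
In E : T' T' T: add FIRST(T' T) = { v }.
In E : T' T' T: add FIRST(T) = { a, q, v }.
Union: FOLLOW(T') = { a, q, v }.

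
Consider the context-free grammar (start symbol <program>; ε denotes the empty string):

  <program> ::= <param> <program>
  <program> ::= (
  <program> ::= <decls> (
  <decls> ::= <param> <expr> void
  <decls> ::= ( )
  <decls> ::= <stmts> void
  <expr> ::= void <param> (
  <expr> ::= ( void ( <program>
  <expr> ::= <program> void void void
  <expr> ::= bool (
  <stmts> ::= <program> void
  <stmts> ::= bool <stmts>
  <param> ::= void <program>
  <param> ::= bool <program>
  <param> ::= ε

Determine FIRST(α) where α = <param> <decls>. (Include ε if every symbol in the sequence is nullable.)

Add FIRST(<param>)\{ε} = { bool, void }; <param> is nullable, continue.
Add FIRST(<decls>) = { (, bool, void }; <decls> is not nullable, stop.

{ (, bool, void }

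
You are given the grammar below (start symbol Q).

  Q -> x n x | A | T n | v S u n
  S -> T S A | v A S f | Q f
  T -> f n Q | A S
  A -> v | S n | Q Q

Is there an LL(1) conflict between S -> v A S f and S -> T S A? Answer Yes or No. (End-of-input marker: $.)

Yes

FIRST(v A S f) = { v } and FIRST(T S A) = { f, v, x }.
Both contain v, so the two alternatives are not disjoint — LL(1) conflict.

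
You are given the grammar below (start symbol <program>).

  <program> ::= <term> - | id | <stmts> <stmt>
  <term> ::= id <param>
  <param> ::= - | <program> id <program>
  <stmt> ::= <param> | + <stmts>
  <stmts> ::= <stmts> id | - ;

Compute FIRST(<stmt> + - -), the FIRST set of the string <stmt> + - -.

Add FIRST(<stmt>) = { +, -, id }; <stmt> is not nullable, stop.

{ +, -, id }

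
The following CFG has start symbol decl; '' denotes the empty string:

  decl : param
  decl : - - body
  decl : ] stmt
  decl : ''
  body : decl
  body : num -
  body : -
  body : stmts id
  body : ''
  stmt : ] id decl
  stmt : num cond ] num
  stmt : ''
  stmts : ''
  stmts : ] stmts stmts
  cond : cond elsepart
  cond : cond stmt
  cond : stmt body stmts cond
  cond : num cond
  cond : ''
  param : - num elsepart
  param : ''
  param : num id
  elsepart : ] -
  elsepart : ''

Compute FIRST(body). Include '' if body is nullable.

From body : decl: add FIRST(decl) = { -, ], num, '' } (including '' since decl is nullable).
body : num - contributes {num}.
body : - contributes {-}.
From body : stmts id: stmts nullable, take FIRST(stmts) ∪ {id} = { ], id }.
body : '' contributes ''.
Union: FIRST(body) = { -, ], id, num, '' }.

{ -, ], id, num, '' }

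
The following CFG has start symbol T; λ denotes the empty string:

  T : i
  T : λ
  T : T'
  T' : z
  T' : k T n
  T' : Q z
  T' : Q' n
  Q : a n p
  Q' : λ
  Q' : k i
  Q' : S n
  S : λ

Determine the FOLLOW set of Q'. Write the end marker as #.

{ n }

In T' : Q' n: add FIRST(n) = { n }.
Union: FOLLOW(Q') = { n }.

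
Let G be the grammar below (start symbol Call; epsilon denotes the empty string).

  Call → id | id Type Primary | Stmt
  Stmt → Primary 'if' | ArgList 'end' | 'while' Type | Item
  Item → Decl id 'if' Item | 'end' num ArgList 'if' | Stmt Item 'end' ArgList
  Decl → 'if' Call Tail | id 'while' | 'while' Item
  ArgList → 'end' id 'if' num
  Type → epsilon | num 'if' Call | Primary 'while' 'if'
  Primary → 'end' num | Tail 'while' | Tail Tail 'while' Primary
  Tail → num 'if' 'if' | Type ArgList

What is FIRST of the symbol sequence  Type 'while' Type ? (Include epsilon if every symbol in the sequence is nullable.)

Add FIRST(Type)\{epsilon} = { 'end', num }; Type is nullable, continue.
'while' is a terminal; add {'while'} and stop.

{ 'end', 'while', num }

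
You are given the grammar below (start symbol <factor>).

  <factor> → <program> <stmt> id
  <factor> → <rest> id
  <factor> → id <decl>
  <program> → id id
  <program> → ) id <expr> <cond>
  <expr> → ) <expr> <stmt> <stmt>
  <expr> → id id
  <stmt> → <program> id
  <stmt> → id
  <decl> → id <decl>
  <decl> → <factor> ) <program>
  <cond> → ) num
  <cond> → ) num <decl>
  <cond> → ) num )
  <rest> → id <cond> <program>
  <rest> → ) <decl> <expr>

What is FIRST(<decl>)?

{ ), id }

<decl> → id <decl> contributes {id}.
From <decl> → <factor> ) <program>: add FIRST(<factor>) = { ), id }.
Union: FIRST(<decl>) = { ), id }.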